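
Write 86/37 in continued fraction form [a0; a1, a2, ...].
[2; 3, 12]

Euclidean algorithm steps:
86 = 2 × 37 + 12
37 = 3 × 12 + 1
12 = 12 × 1 + 0
Continued fraction: [2; 3, 12]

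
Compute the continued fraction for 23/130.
[0; 5, 1, 1, 1, 7]

Euclidean algorithm steps:
23 = 0 × 130 + 23
130 = 5 × 23 + 15
23 = 1 × 15 + 8
15 = 1 × 8 + 7
8 = 1 × 7 + 1
7 = 7 × 1 + 0
Continued fraction: [0; 5, 1, 1, 1, 7]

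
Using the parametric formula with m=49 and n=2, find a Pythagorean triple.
(2397, 196, 2405)

Euclid's formula: a = m² - n², b = 2mn, c = m² + n²
m = 49, n = 2
a = 49² - 2² = 2401 - 4 = 2397
b = 2 × 49 × 2 = 196
c = 49² + 2² = 2401 + 4 = 2405
Verification: 2397² + 196² = 5745609 + 38416 = 5784025 = 2405² ✓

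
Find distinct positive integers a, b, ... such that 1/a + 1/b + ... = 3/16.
1/6 + 1/48

Greedy algorithm:
3/16: ceiling(16/3) = 6, use 1/6
1/48: ceiling(48/1) = 48, use 1/48
Result: 3/16 = 1/6 + 1/48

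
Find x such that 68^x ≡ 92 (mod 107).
26

Baby-step giant-step with step n = ⌈√107⌉ = 11.
Baby steps 68^j mod 107 (j:value) for j=0..10: 0:1, 1:68, 2:23, 3:66, 4:101, 5:20, 6:76, 7:32, 8:36, 9:94, 10:79.
Giant-step multiplier: 68^(-11) ≡ 68^(106-11) = 68^95 ≡ 73 (mod 107).
Giant steps γ_i = 92·73^i mod 107: γ_0=92, γ_1=82, γ_2=101 (in table at j=4).
x = i·n + j = 2·11 + 4 = 26.
Check: 68^26 ≡ 92 (mod 107).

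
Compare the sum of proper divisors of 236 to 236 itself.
deficient

Proper divisors of 236: sum = 1 + 2 + 4 + 59 + 118 = 184
Since 184 < 236, 236 is deficient.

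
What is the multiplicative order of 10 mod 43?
21

43 is prime, so ord(10) divides φ(43) = 42.
Divisors of 42: 1, 2, 3, 6, 7, 14, 21, 42.
Repeated squaring: 10^1 ≡ 10, 10^2 ≡ 14, 10^4 ≡ 24, 10^8 ≡ 17, 10^16 ≡ 31, 10^32 ≡ 15 (mod 43).
Test 10^d mod 43 for each divisor d in increasing order:
10^1 ≡ 10
10^2 ≡ 14
10^3 = 10^2·10^1 ≡ 11
10^6 = 10^4·10^2 ≡ 35
10^7 = 10^4·10^2·10^1 ≡ 6
10^14 = 10^8·10^4·10^2 ≡ 36
10^21 = 10^16·10^4·10^1 ≡ 1  ← first divisor giving 1
The order is 21.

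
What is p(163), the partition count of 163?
142798995930

p(n) counts ways to write n as a sum of positive integers (order ignored).
Euler's pentagonal recurrence: p(k) = p(k-1) + p(k-2) - p(k-5) - p(k-7) + p(k-12) + p(k-15) - ... (offsets j(3j∓1)/2, signs ++--, p(0)=1, p(<0)=0).
DP table for k = 0..162: p(0)=1, p(1)=1, p(2)=2, p(3)=3, p(4)=5, p(5)=7, p(6)=11, p(7)=15, p(8)=22, p(9)=30, p(10)=42, p(11)=56, p(12)=77, p(13)=101, p(14)=135, p(15)=176, p(16)=231, p(17)=297, p(18)=385, p(19)=490, p(20)=627, p(21)=792, p(22)=1002, p(23)=1255, p(24)=1575, p(25)=1958, p(26)=2436, p(27)=3010, p(28)=3718, p(29)=4565, p(30)=5604, p(31)=6842, p(32)=8349, p(33)=10143, p(34)=12310, p(35)=14883, p(36)=17977, p(37)=21637, p(38)=26015, p(39)=31185, p(40)=37338, p(41)=44583, p(42)=53174, p(43)=63261, p(44)=75175, p(45)=89134, p(46)=105558, p(47)=124754, p(48)=147273, p(49)=173525, p(50)=204226, p(51)=239943, p(52)=281589, p(53)=329931, p(54)=386155, p(55)=451276, p(56)=526823, p(57)=614154, p(58)=715220, p(59)=831820, p(60)=966467, p(61)=1121505, p(62)=1300156, p(63)=1505499, p(64)=1741630, p(65)=2012558, p(66)=2323520, p(67)=2679689, p(68)=3087735, p(69)=3554345, p(70)=4087968, p(71)=4697205, p(72)=5392783, p(73)=6185689, p(74)=7089500, p(75)=8118264, p(76)=9289091, p(77)=10619863, p(78)=12132164, p(79)=13848650, p(80)=15796476, p(81)=18004327, p(82)=20506255, p(83)=23338469, p(84)=26543660, p(85)=30167357, p(86)=34262962, p(87)=38887673, p(88)=44108109, p(89)=49995925, p(90)=56634173, p(91)=64112359, p(92)=72533807, p(93)=82010177, p(94)=92669720, p(95)=104651419, p(96)=118114304, p(97)=133230930, p(98)=150198136, p(99)=169229875, p(100)=190569292, p(101)=214481126, p(102)=241265379, p(103)=271248950, p(104)=304801365, p(105)=342325709, p(106)=384276336, p(107)=431149389, p(108)=483502844, p(109)=541946240, p(110)=607163746, p(111)=679903203, p(112)=761002156, p(113)=851376628, p(114)=952050665, p(115)=1064144451, p(116)=1188908248, p(117)=1327710076, p(118)=1482074143, p(119)=1653668665, p(120)=1844349560, p(121)=2056148051, p(122)=2291320912, p(123)=2552338241, p(124)=2841940500, p(125)=3163127352, p(126)=3519222692, p(127)=3913864295, p(128)=4351078600, p(129)=4835271870, p(130)=5371315400, p(131)=5964539504, p(132)=6620830889, p(133)=7346629512, p(134)=8149040695, p(135)=9035836076, p(136)=10015581680, p(137)=11097645016, p(138)=12292341831, p(139)=13610949895, p(140)=15065878135, p(141)=16670689208, p(142)=18440293320, p(143)=20390982757, p(144)=22540654445, p(145)=24908858009, p(146)=27517052599, p(147)=30388671978, p(148)=33549419497, p(149)=37027355200, p(150)=40853235313, p(151)=45060624582, p(152)=49686288421, p(153)=54770336324, p(154)=60356673280, p(155)=66493182097, p(156)=73232243759, p(157)=80630964769, p(158)=88751778802, p(159)=97662728555, p(160)=107438159466, p(161)=118159068427, p(162)=129913904637.
Final step: p(163) = p(162) + p(161) - p(158) - p(156) + p(151) + p(148) - p(141) - p(137) + p(128) + p(123) - p(112) - p(106) + p(93) + p(86) - p(71) - p(63) + p(46) + p(37) - p(18) - p(8)
= 129913904637 + 118159068427 - 88751778802 - 73232243759 + 45060624582 + 33549419497 - 16670689208 - 11097645016 + 4351078600 + 2552338241 - 761002156 - 384276336 + 82010177 + 34262962 - 4697205 - 1505499 + 105558 + 21637 - 385 - 22
= 142798995930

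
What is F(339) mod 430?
276

Matrix identity: Q^n = [[F_(n+1), F_n], [F_n, F_(n-1)]] with Q = [[1,1],[1,0]].
n = 339 = 101010011₂. Square-and-multiply, entries mod 430:
Q^1 = [[1,1],[1,0]]
Q^2 = (Q^1)² = [[2,1],[1,1]]
Q^5 = (Q^2)²·Q = [[8,5],[5,3]]
Q^10 = (Q^5)² = [[89,55],[55,34]]
Q^21 = (Q^10)²·Q = [[81,196],[196,315]]
Q^42 = (Q^21)² = [[257,216],[216,41]]
Q^84 = (Q^42)² = [[45,298],[298,177]]
Q^169 = (Q^84)²·Q = [[35,99],[99,366]]
Q^339 = (Q^169)²·Q = [[415,276],[276,139]]
F_339 mod 430 = Q^339[0][1] = 276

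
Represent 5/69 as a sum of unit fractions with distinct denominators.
1/14 + 1/966

Greedy algorithm:
5/69: ceiling(69/5) = 14, use 1/14
1/966: ceiling(966/1) = 966, use 1/966
Result: 5/69 = 1/14 + 1/966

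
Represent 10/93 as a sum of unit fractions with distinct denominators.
1/10 + 1/133 + 1/123690

Greedy algorithm:
10/93: ceiling(93/10) = 10, use 1/10
7/930: ceiling(930/7) = 133, use 1/133
1/123690: ceiling(123690/1) = 123690, use 1/123690
Result: 10/93 = 1/10 + 1/133 + 1/123690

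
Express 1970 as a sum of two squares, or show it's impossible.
11² + 43² (a=11, b=43)

Factorization: 1970 = 2 × 5 × 197
By Fermat: n is sum of two squares iff every prime p ≡ 3 (mod 4) appears to even power.
All primes ≡ 3 (mod 4) appear to even power.
Search a = 0, 1, 2, … for 1970 - a² a perfect square: first hit at a = 11: 1970 - 121 = 1849 = 43².
1970 = 11² + 43² = 121 + 1849 ✓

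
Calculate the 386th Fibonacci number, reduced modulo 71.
46

Matrix identity: Q^n = [[F_(n+1), F_n], [F_n, F_(n-1)]] with Q = [[1,1],[1,0]].
n = 386 = 110000010₂. Square-and-multiply, entries mod 71:
Q^1 = [[1,1],[1,0]]
Q^3 = (Q^1)²·Q = [[3,2],[2,1]]
Q^6 = (Q^3)² = [[13,8],[8,5]]
Q^12 = (Q^6)² = [[20,2],[2,18]]
Q^24 = (Q^12)² = [[49,5],[5,44]]
Q^48 = (Q^24)² = [[12,39],[39,44]]
Q^96 = (Q^48)² = [[32,54],[54,49]]
Q^193 = (Q^96)²·Q = [[7,35],[35,43]]
Q^386 = (Q^193)² = [[67,46],[46,21]]
F_386 mod 71 = Q^386[0][1] = 46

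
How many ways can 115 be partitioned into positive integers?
1064144451

p(n) counts ways to write n as a sum of positive integers (order ignored).
Euler's pentagonal recurrence: p(k) = p(k-1) + p(k-2) - p(k-5) - p(k-7) + p(k-12) + p(k-15) - ... (offsets j(3j∓1)/2, signs ++--, p(0)=1, p(<0)=0).
DP table for k = 0..114: p(0)=1, p(1)=1, p(2)=2, p(3)=3, p(4)=5, p(5)=7, p(6)=11, p(7)=15, p(8)=22, p(9)=30, p(10)=42, p(11)=56, p(12)=77, p(13)=101, p(14)=135, p(15)=176, p(16)=231, p(17)=297, p(18)=385, p(19)=490, p(20)=627, p(21)=792, p(22)=1002, p(23)=1255, p(24)=1575, p(25)=1958, p(26)=2436, p(27)=3010, p(28)=3718, p(29)=4565, p(30)=5604, p(31)=6842, p(32)=8349, p(33)=10143, p(34)=12310, p(35)=14883, p(36)=17977, p(37)=21637, p(38)=26015, p(39)=31185, p(40)=37338, p(41)=44583, p(42)=53174, p(43)=63261, p(44)=75175, p(45)=89134, p(46)=105558, p(47)=124754, p(48)=147273, p(49)=173525, p(50)=204226, p(51)=239943, p(52)=281589, p(53)=329931, p(54)=386155, p(55)=451276, p(56)=526823, p(57)=614154, p(58)=715220, p(59)=831820, p(60)=966467, p(61)=1121505, p(62)=1300156, p(63)=1505499, p(64)=1741630, p(65)=2012558, p(66)=2323520, p(67)=2679689, p(68)=3087735, p(69)=3554345, p(70)=4087968, p(71)=4697205, p(72)=5392783, p(73)=6185689, p(74)=7089500, p(75)=8118264, p(76)=9289091, p(77)=10619863, p(78)=12132164, p(79)=13848650, p(80)=15796476, p(81)=18004327, p(82)=20506255, p(83)=23338469, p(84)=26543660, p(85)=30167357, p(86)=34262962, p(87)=38887673, p(88)=44108109, p(89)=49995925, p(90)=56634173, p(91)=64112359, p(92)=72533807, p(93)=82010177, p(94)=92669720, p(95)=104651419, p(96)=118114304, p(97)=133230930, p(98)=150198136, p(99)=169229875, p(100)=190569292, p(101)=214481126, p(102)=241265379, p(103)=271248950, p(104)=304801365, p(105)=342325709, p(106)=384276336, p(107)=431149389, p(108)=483502844, p(109)=541946240, p(110)=607163746, p(111)=679903203, p(112)=761002156, p(113)=851376628, p(114)=952050665.
Final step: p(115) = p(114) + p(113) - p(110) - p(108) + p(103) + p(100) - p(93) - p(89) + p(80) + p(75) - p(64) - p(58) + p(45) + p(38) - p(23) - p(15)
= 952050665 + 851376628 - 607163746 - 483502844 + 271248950 + 190569292 - 82010177 - 49995925 + 15796476 + 8118264 - 1741630 - 715220 + 89134 + 26015 - 1255 - 176
= 1064144451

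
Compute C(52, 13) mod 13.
4

Using Lucas' theorem:
Write n=52 and k=13 in base 13:
n in base 13: [4, 0]
k in base 13: [1, 0]
C(52,13) mod 13 = ∏ C(n_i, k_i) mod 13
Digit binomials (mod 13): C(4,1) = 4; C(0,0) = 1
Product: 4 × 1 = 4 ≡ 4 (mod 13)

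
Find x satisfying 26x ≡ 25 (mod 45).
x ≡ 20 (mod 45)

gcd(26, 45) = 1, which divides 25, so solutions exist.
Find 26^(-1) mod 45 by the extended Euclidean algorithm:
45 = 1 × 26 + 19  ⟹  19 = (1)·45 + (-1)·26
26 = 1 × 19 + 7  ⟹  7 = (-1)·45 + (2)·26
19 = 2 × 7 + 5  ⟹  5 = (3)·45 + (-5)·26
7 = 1 × 5 + 2  ⟹  2 = (-4)·45 + (7)·26
5 = 2 × 2 + 1  ⟹  1 = (11)·45 + (-19)·26
So (-19)·26 ≡ 1 (mod 45), i.e. 26^(-1) ≡ -19 ≡ 26 (mod 45).
x ≡ 26 × 25 = 650 ≡ 20 (mod 45).
Check: 26 × 20 = 520 ≡ 25 (mod 45).
Unique solution: x ≡ 20 (mod 45)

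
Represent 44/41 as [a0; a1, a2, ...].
[1; 13, 1, 2]

Euclidean algorithm steps:
44 = 1 × 41 + 3
41 = 13 × 3 + 2
3 = 1 × 2 + 1
2 = 2 × 1 + 0
Continued fraction: [1; 13, 1, 2]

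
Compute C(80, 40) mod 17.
2

Using Lucas' theorem:
Write n=80 and k=40 in base 17:
n in base 17: [4, 12]
k in base 17: [2, 6]
C(80,40) mod 17 = ∏ C(n_i, k_i) mod 17
Digit binomials (mod 17): C(4,2) = 6; C(12,6) = 924 ≡ 6
Product: 6 × 6 = 36 ≡ 2 (mod 17)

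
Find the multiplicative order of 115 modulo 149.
148

149 is prime, so ord(115) divides φ(149) = 148.
Divisors of 148: 1, 2, 4, 37, 74, 148.
Repeated squaring: 115^1 ≡ 115, 115^2 ≡ 113, 115^4 ≡ 104, 115^8 ≡ 88, 115^16 ≡ 145, 115^32 ≡ 16, 115^64 ≡ 107, 115^128 ≡ 125 (mod 149).
Test 115^d mod 149 for each divisor d in increasing order:
115^1 ≡ 115
115^2 ≡ 113
115^4 ≡ 104
115^37 = 115^32·115^4·115^1 ≡ 44
115^74 = 115^64·115^8·115^2 ≡ 148
115^148 = 115^128·115^16·115^4 ≡ 1  ← first divisor giving 1
The order is 148.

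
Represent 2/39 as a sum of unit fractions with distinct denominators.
1/20 + 1/780

Greedy algorithm:
2/39: ceiling(39/2) = 20, use 1/20
1/780: ceiling(780/1) = 780, use 1/780
Result: 2/39 = 1/20 + 1/780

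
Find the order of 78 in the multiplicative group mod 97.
32

97 is prime, so ord(78) divides φ(97) = 96.
Divisors of 96: 1, 2, 3, 4, 6, 8, 12, 16, 24, 32, 48, 96.
Repeated squaring: 78^1 ≡ 78, 78^2 ≡ 70, 78^4 ≡ 50, 78^8 ≡ 75, 78^16 ≡ 96, 78^32 ≡ 1, 78^64 ≡ 1 (mod 97).
Test 78^d mod 97 for each divisor d in increasing order:
78^1 ≡ 78
78^2 ≡ 70
78^3 = 78^2·78^1 ≡ 28
78^4 ≡ 50
78^6 = 78^4·78^2 ≡ 8
78^8 ≡ 75
78^12 = 78^8·78^4 ≡ 64
78^16 ≡ 96
78^24 = 78^16·78^8 ≡ 22
78^32 ≡ 1  ← first divisor giving 1
The order is 32.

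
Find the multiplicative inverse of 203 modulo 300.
167

gcd(203, 300) = 1, so the inverse exists.
Extended Euclidean algorithm on (300, 203):
300 = 1 × 203 + 97  ⟹  97 = (1)·300 + (-1)·203
203 = 2 × 97 + 9  ⟹  9 = (-2)·300 + (3)·203
97 = 10 × 9 + 7  ⟹  7 = (21)·300 + (-31)·203
9 = 1 × 7 + 2  ⟹  2 = (-23)·300 + (34)·203
7 = 3 × 2 + 1  ⟹  1 = (90)·300 + (-133)·203
So (-133)·203 ≡ 1 (mod 300), i.e. 203^(-1) ≡ -133 ≡ 167 (mod 300).
Check: 203 × 167 = 33901 ≡ 1 (mod 300)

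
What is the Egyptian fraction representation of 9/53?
1/6 + 1/318

Greedy algorithm:
9/53: ceiling(53/9) = 6, use 1/6
1/318: ceiling(318/1) = 318, use 1/318
Result: 9/53 = 1/6 + 1/318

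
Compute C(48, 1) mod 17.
14

Using Lucas' theorem:
Write n=48 and k=1 in base 17:
n in base 17: [2, 14]
k in base 17: [0, 1]
C(48,1) mod 17 = ∏ C(n_i, k_i) mod 17
Digit binomials (mod 17): C(2,0) = 1; C(14,1) = 14
Product: 1 × 14 = 14 ≡ 14 (mod 17)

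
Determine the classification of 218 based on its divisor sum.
deficient

Proper divisors of 218: sum = 1 + 2 + 109 = 112
Since 112 < 218, 218 is deficient.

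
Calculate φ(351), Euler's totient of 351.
216

351 = 3^3 × 13
φ(n) = n × ∏(1 - 1/p) for each prime p dividing n
φ(351) = 351 × (1 - 1/3) × (1 - 1/13) = 216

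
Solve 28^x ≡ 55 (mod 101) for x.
67

Baby-step giant-step with step n = ⌈√101⌉ = 11.
Baby steps 28^j mod 101 (j:value) for j=0..10: 0:1, 1:28, 2:77, 3:35, 4:71, 5:69, 6:13, 7:61, 8:92, 9:51, 10:14.
Giant-step multiplier: 28^(-11) ≡ 28^(100-11) = 28^89 ≡ 42 (mod 101).
Giant steps γ_i = 55·42^i mod 101: γ_0=55, γ_1=88, γ_2=60, γ_3=96, γ_4=93, γ_5=68, γ_6=28 (in table at j=1).
x = i·n + j = 6·11 + 1 = 67.
Check: 28^67 ≡ 55 (mod 101).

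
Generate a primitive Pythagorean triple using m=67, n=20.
(4089, 2680, 4889)

Euclid's formula: a = m² - n², b = 2mn, c = m² + n²
m = 67, n = 20
a = 67² - 20² = 4489 - 400 = 4089
b = 2 × 67 × 20 = 2680
c = 67² + 20² = 4489 + 400 = 4889
Verification: 4089² + 2680² = 16719921 + 7182400 = 23902321 = 4889² ✓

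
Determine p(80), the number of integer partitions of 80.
15796476

p(n) counts ways to write n as a sum of positive integers (order ignored).
Euler's pentagonal recurrence: p(k) = p(k-1) + p(k-2) - p(k-5) - p(k-7) + p(k-12) + p(k-15) - ... (offsets j(3j∓1)/2, signs ++--, p(0)=1, p(<0)=0).
DP table for k = 0..79: p(0)=1, p(1)=1, p(2)=2, p(3)=3, p(4)=5, p(5)=7, p(6)=11, p(7)=15, p(8)=22, p(9)=30, p(10)=42, p(11)=56, p(12)=77, p(13)=101, p(14)=135, p(15)=176, p(16)=231, p(17)=297, p(18)=385, p(19)=490, p(20)=627, p(21)=792, p(22)=1002, p(23)=1255, p(24)=1575, p(25)=1958, p(26)=2436, p(27)=3010, p(28)=3718, p(29)=4565, p(30)=5604, p(31)=6842, p(32)=8349, p(33)=10143, p(34)=12310, p(35)=14883, p(36)=17977, p(37)=21637, p(38)=26015, p(39)=31185, p(40)=37338, p(41)=44583, p(42)=53174, p(43)=63261, p(44)=75175, p(45)=89134, p(46)=105558, p(47)=124754, p(48)=147273, p(49)=173525, p(50)=204226, p(51)=239943, p(52)=281589, p(53)=329931, p(54)=386155, p(55)=451276, p(56)=526823, p(57)=614154, p(58)=715220, p(59)=831820, p(60)=966467, p(61)=1121505, p(62)=1300156, p(63)=1505499, p(64)=1741630, p(65)=2012558, p(66)=2323520, p(67)=2679689, p(68)=3087735, p(69)=3554345, p(70)=4087968, p(71)=4697205, p(72)=5392783, p(73)=6185689, p(74)=7089500, p(75)=8118264, p(76)=9289091, p(77)=10619863, p(78)=12132164, p(79)=13848650.
Final step: p(80) = p(79) + p(78) - p(75) - p(73) + p(68) + p(65) - p(58) - p(54) + p(45) + p(40) - p(29) - p(23) + p(10) + p(3)
= 13848650 + 12132164 - 8118264 - 6185689 + 3087735 + 2012558 - 715220 - 386155 + 89134 + 37338 - 4565 - 1255 + 42 + 3
= 15796476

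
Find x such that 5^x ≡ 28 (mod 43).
17

Baby-step giant-step with step n = ⌈√43⌉ = 7.
Baby steps 5^j mod 43 (j:value) for j=0..6: 0:1, 1:5, 2:25, 3:39, 4:23, 5:29, 6:16.
Giant-step multiplier: 5^(-7) ≡ 5^(42-7) = 5^35 ≡ 7 (mod 43).
Giant steps γ_i = 28·7^i mod 43: γ_0=28, γ_1=24, γ_2=39 (in table at j=3).
x = i·n + j = 2·7 + 3 = 17.
Check: 5^17 ≡ 28 (mod 43).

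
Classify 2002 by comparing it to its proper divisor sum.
abundant

Proper divisors of 2002: sum = 1 + 2 + 7 + 11 + 13 + 14 + 22 + 26 + 77 + 91 + 143 + 154 + 182 + 286 + 1001 = 2030
Since 2030 > 2002, 2002 is abundant.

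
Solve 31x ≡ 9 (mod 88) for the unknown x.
x ≡ 23 (mod 88)

gcd(31, 88) = 1, which divides 9, so solutions exist.
Find 31^(-1) mod 88 by the extended Euclidean algorithm:
88 = 2 × 31 + 26  ⟹  26 = (1)·88 + (-2)·31
31 = 1 × 26 + 5  ⟹  5 = (-1)·88 + (3)·31
26 = 5 × 5 + 1  ⟹  1 = (6)·88 + (-17)·31
So (-17)·31 ≡ 1 (mod 88), i.e. 31^(-1) ≡ -17 ≡ 71 (mod 88).
x ≡ 71 × 9 = 639 ≡ 23 (mod 88).
Check: 31 × 23 = 713 ≡ 9 (mod 88).
Unique solution: x ≡ 23 (mod 88)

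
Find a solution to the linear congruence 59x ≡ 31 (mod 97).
x ≡ 63 (mod 97)

gcd(59, 97) = 1, which divides 31, so solutions exist.
Find 59^(-1) mod 97 by the extended Euclidean algorithm:
97 = 1 × 59 + 38  ⟹  38 = (1)·97 + (-1)·59
59 = 1 × 38 + 21  ⟹  21 = (-1)·97 + (2)·59
38 = 1 × 21 + 17  ⟹  17 = (2)·97 + (-3)·59
21 = 1 × 17 + 4  ⟹  4 = (-3)·97 + (5)·59
17 = 4 × 4 + 1  ⟹  1 = (14)·97 + (-23)·59
So (-23)·59 ≡ 1 (mod 97), i.e. 59^(-1) ≡ -23 ≡ 74 (mod 97).
x ≡ 74 × 31 = 2294 ≡ 63 (mod 97).
Check: 59 × 63 = 3717 ≡ 31 (mod 97).
Unique solution: x ≡ 63 (mod 97)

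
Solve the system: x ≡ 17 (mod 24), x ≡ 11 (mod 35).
641

Using Chinese Remainder Theorem:
M = 24 × 35 = 840
M1 = 35, M2 = 24
y1 = 35^(-1) mod 24 = 11
y2 = 24^(-1) mod 35 = 19
x = (17×35×11 + 11×24×19) mod 840 = 641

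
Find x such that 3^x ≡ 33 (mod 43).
31

Baby-step giant-step with step n = ⌈√43⌉ = 7.
Baby steps 3^j mod 43 (j:value) for j=0..6: 0:1, 1:3, 2:9, 3:27, 4:38, 5:28, 6:41.
Giant-step multiplier: 3^(-7) ≡ 3^(42-7) = 3^35 ≡ 7 (mod 43).
Giant steps γ_i = 33·7^i mod 43: γ_0=33, γ_1=16, γ_2=26, γ_3=10, γ_4=27 (in table at j=3).
x = i·n + j = 4·7 + 3 = 31.
Check: 3^31 ≡ 33 (mod 43).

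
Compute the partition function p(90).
56634173

p(n) counts ways to write n as a sum of positive integers (order ignored).
Euler's pentagonal recurrence: p(k) = p(k-1) + p(k-2) - p(k-5) - p(k-7) + p(k-12) + p(k-15) - ... (offsets j(3j∓1)/2, signs ++--, p(0)=1, p(<0)=0).
DP table for k = 0..89: p(0)=1, p(1)=1, p(2)=2, p(3)=3, p(4)=5, p(5)=7, p(6)=11, p(7)=15, p(8)=22, p(9)=30, p(10)=42, p(11)=56, p(12)=77, p(13)=101, p(14)=135, p(15)=176, p(16)=231, p(17)=297, p(18)=385, p(19)=490, p(20)=627, p(21)=792, p(22)=1002, p(23)=1255, p(24)=1575, p(25)=1958, p(26)=2436, p(27)=3010, p(28)=3718, p(29)=4565, p(30)=5604, p(31)=6842, p(32)=8349, p(33)=10143, p(34)=12310, p(35)=14883, p(36)=17977, p(37)=21637, p(38)=26015, p(39)=31185, p(40)=37338, p(41)=44583, p(42)=53174, p(43)=63261, p(44)=75175, p(45)=89134, p(46)=105558, p(47)=124754, p(48)=147273, p(49)=173525, p(50)=204226, p(51)=239943, p(52)=281589, p(53)=329931, p(54)=386155, p(55)=451276, p(56)=526823, p(57)=614154, p(58)=715220, p(59)=831820, p(60)=966467, p(61)=1121505, p(62)=1300156, p(63)=1505499, p(64)=1741630, p(65)=2012558, p(66)=2323520, p(67)=2679689, p(68)=3087735, p(69)=3554345, p(70)=4087968, p(71)=4697205, p(72)=5392783, p(73)=6185689, p(74)=7089500, p(75)=8118264, p(76)=9289091, p(77)=10619863, p(78)=12132164, p(79)=13848650, p(80)=15796476, p(81)=18004327, p(82)=20506255, p(83)=23338469, p(84)=26543660, p(85)=30167357, p(86)=34262962, p(87)=38887673, p(88)=44108109, p(89)=49995925.
Final step: p(90) = p(89) + p(88) - p(85) - p(83) + p(78) + p(75) - p(68) - p(64) + p(55) + p(50) - p(39) - p(33) + p(20) + p(13)
= 49995925 + 44108109 - 30167357 - 23338469 + 12132164 + 8118264 - 3087735 - 1741630 + 451276 + 204226 - 31185 - 10143 + 627 + 101
= 56634173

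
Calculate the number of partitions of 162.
129913904637

p(n) counts ways to write n as a sum of positive integers (order ignored).
Euler's pentagonal recurrence: p(k) = p(k-1) + p(k-2) - p(k-5) - p(k-7) + p(k-12) + p(k-15) - ... (offsets j(3j∓1)/2, signs ++--, p(0)=1, p(<0)=0).
DP table for k = 0..161: p(0)=1, p(1)=1, p(2)=2, p(3)=3, p(4)=5, p(5)=7, p(6)=11, p(7)=15, p(8)=22, p(9)=30, p(10)=42, p(11)=56, p(12)=77, p(13)=101, p(14)=135, p(15)=176, p(16)=231, p(17)=297, p(18)=385, p(19)=490, p(20)=627, p(21)=792, p(22)=1002, p(23)=1255, p(24)=1575, p(25)=1958, p(26)=2436, p(27)=3010, p(28)=3718, p(29)=4565, p(30)=5604, p(31)=6842, p(32)=8349, p(33)=10143, p(34)=12310, p(35)=14883, p(36)=17977, p(37)=21637, p(38)=26015, p(39)=31185, p(40)=37338, p(41)=44583, p(42)=53174, p(43)=63261, p(44)=75175, p(45)=89134, p(46)=105558, p(47)=124754, p(48)=147273, p(49)=173525, p(50)=204226, p(51)=239943, p(52)=281589, p(53)=329931, p(54)=386155, p(55)=451276, p(56)=526823, p(57)=614154, p(58)=715220, p(59)=831820, p(60)=966467, p(61)=1121505, p(62)=1300156, p(63)=1505499, p(64)=1741630, p(65)=2012558, p(66)=2323520, p(67)=2679689, p(68)=3087735, p(69)=3554345, p(70)=4087968, p(71)=4697205, p(72)=5392783, p(73)=6185689, p(74)=7089500, p(75)=8118264, p(76)=9289091, p(77)=10619863, p(78)=12132164, p(79)=13848650, p(80)=15796476, p(81)=18004327, p(82)=20506255, p(83)=23338469, p(84)=26543660, p(85)=30167357, p(86)=34262962, p(87)=38887673, p(88)=44108109, p(89)=49995925, p(90)=56634173, p(91)=64112359, p(92)=72533807, p(93)=82010177, p(94)=92669720, p(95)=104651419, p(96)=118114304, p(97)=133230930, p(98)=150198136, p(99)=169229875, p(100)=190569292, p(101)=214481126, p(102)=241265379, p(103)=271248950, p(104)=304801365, p(105)=342325709, p(106)=384276336, p(107)=431149389, p(108)=483502844, p(109)=541946240, p(110)=607163746, p(111)=679903203, p(112)=761002156, p(113)=851376628, p(114)=952050665, p(115)=1064144451, p(116)=1188908248, p(117)=1327710076, p(118)=1482074143, p(119)=1653668665, p(120)=1844349560, p(121)=2056148051, p(122)=2291320912, p(123)=2552338241, p(124)=2841940500, p(125)=3163127352, p(126)=3519222692, p(127)=3913864295, p(128)=4351078600, p(129)=4835271870, p(130)=5371315400, p(131)=5964539504, p(132)=6620830889, p(133)=7346629512, p(134)=8149040695, p(135)=9035836076, p(136)=10015581680, p(137)=11097645016, p(138)=12292341831, p(139)=13610949895, p(140)=15065878135, p(141)=16670689208, p(142)=18440293320, p(143)=20390982757, p(144)=22540654445, p(145)=24908858009, p(146)=27517052599, p(147)=30388671978, p(148)=33549419497, p(149)=37027355200, p(150)=40853235313, p(151)=45060624582, p(152)=49686288421, p(153)=54770336324, p(154)=60356673280, p(155)=66493182097, p(156)=73232243759, p(157)=80630964769, p(158)=88751778802, p(159)=97662728555, p(160)=107438159466, p(161)=118159068427.
Final step: p(162) = p(161) + p(160) - p(157) - p(155) + p(150) + p(147) - p(140) - p(136) + p(127) + p(122) - p(111) - p(105) + p(92) + p(85) - p(70) - p(62) + p(45) + p(36) - p(17) - p(7)
= 118159068427 + 107438159466 - 80630964769 - 66493182097 + 40853235313 + 30388671978 - 15065878135 - 10015581680 + 3913864295 + 2291320912 - 679903203 - 342325709 + 72533807 + 30167357 - 4087968 - 1300156 + 89134 + 17977 - 297 - 15
= 129913904637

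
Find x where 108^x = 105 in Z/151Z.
70

Baby-step giant-step with step n = ⌈√151⌉ = 13.
Baby steps 108^j mod 151 (j:value) for j=0..12: 0:1, 1:108, 2:37, 3:70, 4:10, 5:23, 6:68, 7:96, 8:100, 9:79, 10:76, 11:54, 12:94.
Giant-step multiplier: 108^(-13) ≡ 108^(150-13) = 108^137 ≡ 82 (mod 151).
Giant steps γ_i = 105·82^i mod 151: γ_0=105, γ_1=3, γ_2=95, γ_3=89, γ_4=50, γ_5=23 (in table at j=5).
x = i·n + j = 5·13 + 5 = 70.
Check: 108^70 ≡ 105 (mod 151).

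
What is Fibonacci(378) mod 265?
159

Matrix identity: Q^n = [[F_(n+1), F_n], [F_n, F_(n-1)]] with Q = [[1,1],[1,0]].
n = 378 = 101111010₂. Square-and-multiply, entries mod 265:
Q^1 = [[1,1],[1,0]]
Q^2 = (Q^1)² = [[2,1],[1,1]]
Q^5 = (Q^2)²·Q = [[8,5],[5,3]]
Q^11 = (Q^5)²·Q = [[144,89],[89,55]]
Q^23 = (Q^11)²·Q = [[258,37],[37,221]]
Q^47 = (Q^23)²·Q = [[61,93],[93,233]]
Q^94 = (Q^47)² = [[180,47],[47,133]]
Q^189 = (Q^94)²·Q = [[30,159],[159,136]]
Q^378 = (Q^189)² = [[211,159],[159,52]]
F_378 mod 265 = Q^378[0][1] = 159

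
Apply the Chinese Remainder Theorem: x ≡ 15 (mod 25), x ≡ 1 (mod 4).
65

Using Chinese Remainder Theorem:
M = 25 × 4 = 100
M1 = 4, M2 = 25
y1 = 4^(-1) mod 25 = 19
y2 = 25^(-1) mod 4 = 1
x = (15×4×19 + 1×25×1) mod 100 = 65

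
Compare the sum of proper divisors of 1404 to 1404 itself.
abundant

Proper divisors of 1404: sum = 1 + 2 + 3 + 4 + 6 + 9 + 12 + 13 + ... + 234 + 351 + 468 + 702 (23 divisors) = 2516
Since 2516 > 1404, 1404 is abundant.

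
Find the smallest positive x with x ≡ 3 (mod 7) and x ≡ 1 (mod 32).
129

Using Chinese Remainder Theorem:
M = 7 × 32 = 224
M1 = 32, M2 = 7
y1 = 32^(-1) mod 7 = 2
y2 = 7^(-1) mod 32 = 23
x = (3×32×2 + 1×7×23) mod 224 = 129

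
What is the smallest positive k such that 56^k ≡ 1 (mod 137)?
17

137 is prime, so ord(56) divides φ(137) = 136.
Divisors of 136: 1, 2, 4, 8, 17, 34, 68, 136.
Repeated squaring: 56^1 ≡ 56, 56^2 ≡ 122, 56^4 ≡ 88, 56^8 ≡ 72, 56^16 ≡ 115, 56^32 ≡ 73, 56^64 ≡ 123, 56^128 ≡ 59 (mod 137).
Test 56^d mod 137 for each divisor d in increasing order:
56^1 ≡ 56
56^2 ≡ 122
56^4 ≡ 88
56^8 ≡ 72
56^17 = 56^16·56^1 ≡ 1  ← first divisor giving 1
The order is 17.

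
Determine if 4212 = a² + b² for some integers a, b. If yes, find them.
36² + 54² (a=36, b=54)

Factorization: 4212 = 2^2 × 3^4 × 13
By Fermat: n is sum of two squares iff every prime p ≡ 3 (mod 4) appears to even power.
All primes ≡ 3 (mod 4) appear to even power.
Search a = 0, 1, 2, … for 4212 - a² a perfect square: first hit at a = 36: 4212 - 1296 = 2916 = 54².
4212 = 36² + 54² = 1296 + 2916 ✓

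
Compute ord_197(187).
49

197 is prime, so ord(187) divides φ(197) = 196.
Divisors of 196: 1, 2, 4, 7, 14, 28, 49, 98, 196.
Repeated squaring: 187^1 ≡ 187, 187^2 ≡ 100, 187^4 ≡ 150, 187^8 ≡ 42, 187^16 ≡ 188, 187^32 ≡ 81, 187^64 ≡ 60, 187^128 ≡ 54 (mod 197).
Test 187^d mod 197 for each divisor d in increasing order:
187^1 ≡ 187
187^2 ≡ 100
187^4 ≡ 150
187^7 = 187^4·187^2·187^1 ≡ 114
187^14 = 187^8·187^4·187^2 ≡ 191
187^28 = 187^16·187^8·187^4 ≡ 36
187^49 = 187^32·187^16·187^1 ≡ 1  ← first divisor giving 1
The order is 49.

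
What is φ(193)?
192

193 = 193
φ(n) = n × ∏(1 - 1/p) for each prime p dividing n
φ(193) = 193 × (1 - 1/193) = 192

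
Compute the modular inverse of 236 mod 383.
99

gcd(236, 383) = 1, so the inverse exists.
Extended Euclidean algorithm on (383, 236):
383 = 1 × 236 + 147  ⟹  147 = (1)·383 + (-1)·236
236 = 1 × 147 + 89  ⟹  89 = (-1)·383 + (2)·236
147 = 1 × 89 + 58  ⟹  58 = (2)·383 + (-3)·236
89 = 1 × 58 + 31  ⟹  31 = (-3)·383 + (5)·236
58 = 1 × 31 + 27  ⟹  27 = (5)·383 + (-8)·236
31 = 1 × 27 + 4  ⟹  4 = (-8)·383 + (13)·236
27 = 6 × 4 + 3  ⟹  3 = (53)·383 + (-86)·236
4 = 1 × 3 + 1  ⟹  1 = (-61)·383 + (99)·236
So (99)·236 ≡ 1 (mod 383), i.e. 236^(-1) ≡ 99 (mod 383).
Check: 236 × 99 = 23364 ≡ 1 (mod 383)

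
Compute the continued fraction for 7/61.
[0; 8, 1, 2, 2]

Euclidean algorithm steps:
7 = 0 × 61 + 7
61 = 8 × 7 + 5
7 = 1 × 5 + 2
5 = 2 × 2 + 1
2 = 2 × 1 + 0
Continued fraction: [0; 8, 1, 2, 2]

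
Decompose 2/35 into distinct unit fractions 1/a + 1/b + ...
1/18 + 1/630

Greedy algorithm:
2/35: ceiling(35/2) = 18, use 1/18
1/630: ceiling(630/1) = 630, use 1/630
Result: 2/35 = 1/18 + 1/630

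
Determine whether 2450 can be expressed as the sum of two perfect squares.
7² + 49² (a=7, b=49)

Factorization: 2450 = 2 × 5^2 × 7^2
By Fermat: n is sum of two squares iff every prime p ≡ 3 (mod 4) appears to even power.
All primes ≡ 3 (mod 4) appear to even power.
Search a = 0, 1, 2, … for 2450 - a² a perfect square: first hit at a = 7: 2450 - 49 = 2401 = 49².
2450 = 7² + 49² = 49 + 2401 ✓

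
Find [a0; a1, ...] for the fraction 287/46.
[6; 4, 5, 2]

Euclidean algorithm steps:
287 = 6 × 46 + 11
46 = 4 × 11 + 2
11 = 5 × 2 + 1
2 = 2 × 1 + 0
Continued fraction: [6; 4, 5, 2]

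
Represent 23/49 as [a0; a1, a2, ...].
[0; 2, 7, 1, 2]

Euclidean algorithm steps:
23 = 0 × 49 + 23
49 = 2 × 23 + 3
23 = 7 × 3 + 2
3 = 1 × 2 + 1
2 = 2 × 1 + 0
Continued fraction: [0; 2, 7, 1, 2]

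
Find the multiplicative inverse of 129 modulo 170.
29

gcd(129, 170) = 1, so the inverse exists.
Extended Euclidean algorithm on (170, 129):
170 = 1 × 129 + 41  ⟹  41 = (1)·170 + (-1)·129
129 = 3 × 41 + 6  ⟹  6 = (-3)·170 + (4)·129
41 = 6 × 6 + 5  ⟹  5 = (19)·170 + (-25)·129
6 = 1 × 5 + 1  ⟹  1 = (-22)·170 + (29)·129
So (29)·129 ≡ 1 (mod 170), i.e. 129^(-1) ≡ 29 (mod 170).
Check: 129 × 29 = 3741 ≡ 1 (mod 170)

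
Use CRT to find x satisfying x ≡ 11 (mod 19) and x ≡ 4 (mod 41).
619

Using Chinese Remainder Theorem:
M = 19 × 41 = 779
M1 = 41, M2 = 19
y1 = 41^(-1) mod 19 = 13
y2 = 19^(-1) mod 41 = 13
x = (11×41×13 + 4×19×13) mod 779 = 619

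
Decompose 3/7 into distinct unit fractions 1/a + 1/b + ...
1/3 + 1/11 + 1/231

Greedy algorithm:
3/7: ceiling(7/3) = 3, use 1/3
2/21: ceiling(21/2) = 11, use 1/11
1/231: ceiling(231/1) = 231, use 1/231
Result: 3/7 = 1/3 + 1/11 + 1/231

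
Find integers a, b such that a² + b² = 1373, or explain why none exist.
2² + 37² (a=2, b=37)

Factorization: 1373 = 1373
By Fermat: n is sum of two squares iff every prime p ≡ 3 (mod 4) appears to even power.
All primes ≡ 3 (mod 4) appear to even power.
Search a = 0, 1, 2, … for 1373 - a² a perfect square: first hit at a = 2: 1373 - 4 = 1369 = 37².
1373 = 2² + 37² = 4 + 1369 ✓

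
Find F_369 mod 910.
694

Matrix identity: Q^n = [[F_(n+1), F_n], [F_n, F_(n-1)]] with Q = [[1,1],[1,0]].
n = 369 = 101110001₂. Square-and-multiply, entries mod 910:
Q^1 = [[1,1],[1,0]]
Q^2 = (Q^1)² = [[2,1],[1,1]]
Q^5 = (Q^2)²·Q = [[8,5],[5,3]]
Q^11 = (Q^5)²·Q = [[144,89],[89,55]]
Q^23 = (Q^11)²·Q = [[868,447],[447,421]]
Q^46 = (Q^23)² = [[463,153],[153,310]]
Q^92 = (Q^46)² = [[268,879],[879,299]]
Q^184 = (Q^92)² = [[895,623],[623,272]]
Q^369 = (Q^184)²·Q = [[645,694],[694,861]]
F_369 mod 910 = Q^369[0][1] = 694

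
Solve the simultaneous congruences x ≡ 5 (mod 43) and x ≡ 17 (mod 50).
1467

Using Chinese Remainder Theorem:
M = 43 × 50 = 2150
M1 = 50, M2 = 43
y1 = 50^(-1) mod 43 = 37
y2 = 43^(-1) mod 50 = 7
x = (5×50×37 + 17×43×7) mod 2150 = 1467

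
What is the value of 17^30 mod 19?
11

Repeated squaring. Binary of 30 = 11110.
17^1 ≡ 17 (mod 19); 17^2 ≡ 4 (mod 19); 17^4 ≡ 16 (mod 19); 17^8 ≡ 9 (mod 19); 17^16 ≡ 5 (mod 19)
17^30 = 17^2 × 17^4 × 17^8 × 17^16 ≡ 11 (mod 19)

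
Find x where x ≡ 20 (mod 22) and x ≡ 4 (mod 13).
108

Using Chinese Remainder Theorem:
M = 22 × 13 = 286
M1 = 13, M2 = 22
y1 = 13^(-1) mod 22 = 17
y2 = 22^(-1) mod 13 = 3
x = (20×13×17 + 4×22×3) mod 286 = 108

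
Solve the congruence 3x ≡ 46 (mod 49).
x ≡ 48 (mod 49)

gcd(3, 49) = 1, which divides 46, so solutions exist.
Find 3^(-1) mod 49 by the extended Euclidean algorithm:
49 = 16 × 3 + 1  ⟹  1 = (1)·49 + (-16)·3
So (-16)·3 ≡ 1 (mod 49), i.e. 3^(-1) ≡ -16 ≡ 33 (mod 49).
x ≡ 33 × 46 = 1518 ≡ 48 (mod 49).
Check: 3 × 48 = 144 ≡ 46 (mod 49).
Unique solution: x ≡ 48 (mod 49)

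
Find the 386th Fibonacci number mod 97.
89

Matrix identity: Q^n = [[F_(n+1), F_n], [F_n, F_(n-1)]] with Q = [[1,1],[1,0]].
n = 386 = 110000010₂. Square-and-multiply, entries mod 97:
Q^1 = [[1,1],[1,0]]
Q^3 = (Q^1)²·Q = [[3,2],[2,1]]
Q^6 = (Q^3)² = [[13,8],[8,5]]
Q^12 = (Q^6)² = [[39,47],[47,89]]
Q^24 = (Q^12)² = [[44,2],[2,42]]
Q^48 = (Q^24)² = [[0,75],[75,22]]
Q^96 = (Q^48)² = [[96,1],[1,95]]
Q^193 = (Q^96)²·Q = [[96,2],[2,94]]
Q^386 = (Q^193)² = [[5,89],[89,13]]
F_386 mod 97 = Q^386[0][1] = 89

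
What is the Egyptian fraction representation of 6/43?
1/8 + 1/69 + 1/23736

Greedy algorithm:
6/43: ceiling(43/6) = 8, use 1/8
5/344: ceiling(344/5) = 69, use 1/69
1/23736: ceiling(23736/1) = 23736, use 1/23736
Result: 6/43 = 1/8 + 1/69 + 1/23736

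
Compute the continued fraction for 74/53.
[1; 2, 1, 1, 10]

Euclidean algorithm steps:
74 = 1 × 53 + 21
53 = 2 × 21 + 11
21 = 1 × 11 + 10
11 = 1 × 10 + 1
10 = 10 × 1 + 0
Continued fraction: [1; 2, 1, 1, 10]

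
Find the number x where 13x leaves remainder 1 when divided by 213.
82

gcd(13, 213) = 1, so the inverse exists.
Extended Euclidean algorithm on (213, 13):
213 = 16 × 13 + 5  ⟹  5 = (1)·213 + (-16)·13
13 = 2 × 5 + 3  ⟹  3 = (-2)·213 + (33)·13
5 = 1 × 3 + 2  ⟹  2 = (3)·213 + (-49)·13
3 = 1 × 2 + 1  ⟹  1 = (-5)·213 + (82)·13
So (82)·13 ≡ 1 (mod 213), i.e. 13^(-1) ≡ 82 (mod 213).
Check: 13 × 82 = 1066 ≡ 1 (mod 213)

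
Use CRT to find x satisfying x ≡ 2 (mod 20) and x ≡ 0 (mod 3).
42

Using Chinese Remainder Theorem:
M = 20 × 3 = 60
M1 = 3, M2 = 20
y1 = 3^(-1) mod 20 = 7
y2 = 20^(-1) mod 3 = 2
x = (2×3×7 + 0×20×2) mod 60 = 42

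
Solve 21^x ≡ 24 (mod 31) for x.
17

Baby-step giant-step with step n = ⌈√31⌉ = 6.
Baby steps 21^j mod 31 (j:value) for j=0..5: 0:1, 1:21, 2:7, 3:23, 4:18, 5:6.
Giant-step multiplier: 21^(-6) ≡ 21^(30-6) = 21^24 ≡ 16 (mod 31).
Giant steps γ_i = 24·16^i mod 31: γ_0=24, γ_1=12, γ_2=6 (in table at j=5).
x = i·n + j = 2·6 + 5 = 17.
Check: 21^17 ≡ 24 (mod 31).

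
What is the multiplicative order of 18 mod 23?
11

23 is prime, so ord(18) divides φ(23) = 22.
Divisors of 22: 1, 2, 11, 22.
Repeated squaring: 18^1 ≡ 18, 18^2 ≡ 2, 18^4 ≡ 4, 18^8 ≡ 16, 18^16 ≡ 3 (mod 23).
Test 18^d mod 23 for each divisor d in increasing order:
18^1 ≡ 18
18^2 ≡ 2
18^11 = 18^8·18^2·18^1 ≡ 1  ← first divisor giving 1
The order is 11.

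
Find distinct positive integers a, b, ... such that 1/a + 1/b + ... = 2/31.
1/16 + 1/496

Greedy algorithm:
2/31: ceiling(31/2) = 16, use 1/16
1/496: ceiling(496/1) = 496, use 1/496
Result: 2/31 = 1/16 + 1/496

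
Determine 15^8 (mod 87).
81

Repeated squaring. Binary of 8 = 1000.
15^1 ≡ 15 (mod 87); 15^2 ≡ 51 (mod 87); 15^4 ≡ 78 (mod 87); 15^8 ≡ 81 (mod 87)
15^8 = 15^8 ≡ 81 (mod 87)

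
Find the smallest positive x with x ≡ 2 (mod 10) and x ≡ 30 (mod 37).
252

Using Chinese Remainder Theorem:
M = 10 × 37 = 370
M1 = 37, M2 = 10
y1 = 37^(-1) mod 10 = 3
y2 = 10^(-1) mod 37 = 26
x = (2×37×3 + 30×10×26) mod 370 = 252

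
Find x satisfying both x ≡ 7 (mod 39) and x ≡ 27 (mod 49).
1840

Using Chinese Remainder Theorem:
M = 39 × 49 = 1911
M1 = 49, M2 = 39
y1 = 49^(-1) mod 39 = 4
y2 = 39^(-1) mod 49 = 44
x = (7×49×4 + 27×39×44) mod 1911 = 1840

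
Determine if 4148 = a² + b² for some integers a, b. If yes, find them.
28² + 58² (a=28, b=58)

Factorization: 4148 = 2^2 × 17 × 61
By Fermat: n is sum of two squares iff every prime p ≡ 3 (mod 4) appears to even power.
All primes ≡ 3 (mod 4) appear to even power.
Search a = 0, 1, 2, … for 4148 - a² a perfect square: first hit at a = 28: 4148 - 784 = 3364 = 58².
4148 = 28² + 58² = 784 + 3364 ✓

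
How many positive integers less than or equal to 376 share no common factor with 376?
184

376 = 2^3 × 47
φ(n) = n × ∏(1 - 1/p) for each prime p dividing n
φ(376) = 376 × (1 - 1/2) × (1 - 1/47) = 184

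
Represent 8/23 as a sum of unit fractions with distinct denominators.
1/3 + 1/69

Greedy algorithm:
8/23: ceiling(23/8) = 3, use 1/3
1/69: ceiling(69/1) = 69, use 1/69
Result: 8/23 = 1/3 + 1/69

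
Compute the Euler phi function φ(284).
140

284 = 2^2 × 71
φ(n) = n × ∏(1 - 1/p) for each prime p dividing n
φ(284) = 284 × (1 - 1/2) × (1 - 1/71) = 140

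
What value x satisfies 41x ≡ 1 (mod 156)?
137

gcd(41, 156) = 1, so the inverse exists.
Extended Euclidean algorithm on (156, 41):
156 = 3 × 41 + 33  ⟹  33 = (1)·156 + (-3)·41
41 = 1 × 33 + 8  ⟹  8 = (-1)·156 + (4)·41
33 = 4 × 8 + 1  ⟹  1 = (5)·156 + (-19)·41
So (-19)·41 ≡ 1 (mod 156), i.e. 41^(-1) ≡ -19 ≡ 137 (mod 156).
Check: 41 × 137 = 5617 ≡ 1 (mod 156)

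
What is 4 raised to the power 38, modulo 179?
81

Repeated squaring. Binary of 38 = 100110.
4^1 ≡ 4 (mod 179); 4^2 ≡ 16 (mod 179); 4^4 ≡ 77 (mod 179); 4^8 ≡ 22 (mod 179); 4^16 ≡ 126 (mod 179); 4^32 ≡ 124 (mod 179)
4^38 = 4^2 × 4^4 × 4^32 ≡ 81 (mod 179)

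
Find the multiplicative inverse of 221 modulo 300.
281

gcd(221, 300) = 1, so the inverse exists.
Extended Euclidean algorithm on (300, 221):
300 = 1 × 221 + 79  ⟹  79 = (1)·300 + (-1)·221
221 = 2 × 79 + 63  ⟹  63 = (-2)·300 + (3)·221
79 = 1 × 63 + 16  ⟹  16 = (3)·300 + (-4)·221
63 = 3 × 16 + 15  ⟹  15 = (-11)·300 + (15)·221
16 = 1 × 15 + 1  ⟹  1 = (14)·300 + (-19)·221
So (-19)·221 ≡ 1 (mod 300), i.e. 221^(-1) ≡ -19 ≡ 281 (mod 300).
Check: 221 × 281 = 62101 ≡ 1 (mod 300)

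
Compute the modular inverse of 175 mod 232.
175

gcd(175, 232) = 1, so the inverse exists.
Extended Euclidean algorithm on (232, 175):
232 = 1 × 175 + 57  ⟹  57 = (1)·232 + (-1)·175
175 = 3 × 57 + 4  ⟹  4 = (-3)·232 + (4)·175
57 = 14 × 4 + 1  ⟹  1 = (43)·232 + (-57)·175
So (-57)·175 ≡ 1 (mod 232), i.e. 175^(-1) ≡ -57 ≡ 175 (mod 232).
Check: 175 × 175 = 30625 ≡ 1 (mod 232)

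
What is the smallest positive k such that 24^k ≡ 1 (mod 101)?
25

101 is prime, so ord(24) divides φ(101) = 100.
Divisors of 100: 1, 2, 4, 5, 10, 20, 25, 50, 100.
Repeated squaring: 24^1 ≡ 24, 24^2 ≡ 71, 24^4 ≡ 92, 24^8 ≡ 81, 24^16 ≡ 97, 24^32 ≡ 16, 24^64 ≡ 54 (mod 101).
Test 24^d mod 101 for each divisor d in increasing order:
24^1 ≡ 24
24^2 ≡ 71
24^4 ≡ 92
24^5 = 24^4·24^1 ≡ 87
24^10 = 24^8·24^2 ≡ 95
24^20 = 24^16·24^4 ≡ 36
24^25 = 24^16·24^8·24^1 ≡ 1  ← first divisor giving 1
The order is 25.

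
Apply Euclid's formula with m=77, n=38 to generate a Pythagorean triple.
(4485, 5852, 7373)

Euclid's formula: a = m² - n², b = 2mn, c = m² + n²
m = 77, n = 38
a = 77² - 38² = 5929 - 1444 = 4485
b = 2 × 77 × 38 = 5852
c = 77² + 38² = 5929 + 1444 = 7373
Verification: 4485² + 5852² = 20115225 + 34245904 = 54361129 = 7373² ✓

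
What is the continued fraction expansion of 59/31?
[1; 1, 9, 3]

Euclidean algorithm steps:
59 = 1 × 31 + 28
31 = 1 × 28 + 3
28 = 9 × 3 + 1
3 = 3 × 1 + 0
Continued fraction: [1; 1, 9, 3]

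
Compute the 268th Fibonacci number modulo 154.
109

Matrix identity: Q^n = [[F_(n+1), F_n], [F_n, F_(n-1)]] with Q = [[1,1],[1,0]].
n = 268 = 100001100₂. Square-and-multiply, entries mod 154:
Q^1 = [[1,1],[1,0]]
Q^2 = (Q^1)² = [[2,1],[1,1]]
Q^4 = (Q^2)² = [[5,3],[3,2]]
Q^8 = (Q^4)² = [[34,21],[21,13]]
Q^16 = (Q^8)² = [[57,63],[63,148]]
Q^33 = (Q^16)²·Q = [[113,134],[134,133]]
Q^67 = (Q^33)²·Q = [[87,79],[79,8]]
Q^134 = (Q^67)² = [[104,113],[113,145]]
Q^268 = (Q^134)² = [[23,109],[109,68]]
F_268 mod 154 = Q^268[0][1] = 109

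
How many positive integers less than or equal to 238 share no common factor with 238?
96

238 = 2 × 7 × 17
φ(n) = n × ∏(1 - 1/p) for each prime p dividing n
φ(238) = 238 × (1 - 1/2) × (1 - 1/7) × (1 - 1/17) = 96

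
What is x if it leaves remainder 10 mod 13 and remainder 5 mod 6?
23

Using Chinese Remainder Theorem:
M = 13 × 6 = 78
M1 = 6, M2 = 13
y1 = 6^(-1) mod 13 = 11
y2 = 13^(-1) mod 6 = 1
x = (10×6×11 + 5×13×1) mod 78 = 23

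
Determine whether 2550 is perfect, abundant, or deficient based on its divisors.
abundant

Proper divisors of 2550: sum = 1 + 2 + 3 + 5 + 6 + 10 + 15 + 17 + ... + 425 + 510 + 850 + 1275 (23 divisors) = 4146
Since 4146 > 2550, 2550 is abundant.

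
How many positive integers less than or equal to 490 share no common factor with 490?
168

490 = 2 × 5 × 7^2
φ(n) = n × ∏(1 - 1/p) for each prime p dividing n
φ(490) = 490 × (1 - 1/2) × (1 - 1/5) × (1 - 1/7) = 168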